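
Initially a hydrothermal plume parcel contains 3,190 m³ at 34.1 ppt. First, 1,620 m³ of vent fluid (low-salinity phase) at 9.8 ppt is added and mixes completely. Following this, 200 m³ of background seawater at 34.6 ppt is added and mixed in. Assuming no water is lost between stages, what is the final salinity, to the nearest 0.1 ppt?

26.3 ppt

Mass of salt is conserved:
Initial salt = 3,190×34.1 = 108,779
After stage 1: salt = 108,779 + 1,620×9.8 = 124,655; volume = 4,810 m³; S = 25.916 ppt
After stage 2: salt = 124,655 + 200×34.6 = 131,575; volume = 5,010 m³
S = 131,575 / 5,010 = 26.2625 ppt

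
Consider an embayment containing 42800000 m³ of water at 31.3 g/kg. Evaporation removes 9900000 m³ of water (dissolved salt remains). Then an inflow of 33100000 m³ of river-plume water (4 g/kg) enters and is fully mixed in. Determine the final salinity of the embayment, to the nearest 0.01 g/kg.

After evaporation: salt = 42,800,000×31.3 = 1,339,640,000; volume = 42,800,000 − 9,900,000 = 32,900,000 m³
After mixing: salt = 1,339,640,000 + 33,100,000×4 = 1,472,040,000; volume = 32,900,000 + 33,100,000 = 66,000,000 m³
S = 1,472,040,000 / 66,000,000 = 22.3036 g/kg

22.30 g/kg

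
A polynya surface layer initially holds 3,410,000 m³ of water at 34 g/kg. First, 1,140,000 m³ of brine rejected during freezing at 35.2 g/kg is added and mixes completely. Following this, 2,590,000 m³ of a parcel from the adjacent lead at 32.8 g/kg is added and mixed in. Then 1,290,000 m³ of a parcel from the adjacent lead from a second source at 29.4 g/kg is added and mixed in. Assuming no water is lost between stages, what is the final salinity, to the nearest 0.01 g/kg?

Total salt / total volume:
Initial salt = 3,410,000×34 = 115,940,000
After stage 1: salt = 115,940,000 + 1,140,000×35.2 = 156,068,000; volume = 4,550,000 m³; S = 34.301 g/kg
After stage 2: salt = 156,068,000 + 2,590,000×32.8 = 241,020,000; volume = 7,140,000 m³; S = 33.756 g/kg
After stage 3: salt = 241,020,000 + 1,290,000×29.4 = 278,946,000; volume = 8,430,000 m³
S = 278,946,000 / 8,430,000 = 33.0897 g/kg

33.09 g/kg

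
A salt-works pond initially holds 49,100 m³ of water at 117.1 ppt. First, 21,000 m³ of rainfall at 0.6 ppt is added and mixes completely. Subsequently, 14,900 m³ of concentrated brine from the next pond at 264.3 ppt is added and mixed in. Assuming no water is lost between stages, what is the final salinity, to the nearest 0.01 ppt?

Mass of salt is conserved:
Initial salt = 49,100×117.1 = 5,749,610
After stage 1: salt = 5,749,610 + 21,000×0.6 = 5,762,210; volume = 70,100 m³; S = 82.2 ppt
After stage 2: salt = 5,762,210 + 14,900×264.3 = 9,700,280; volume = 85,000 m³
S = 9,700,280 / 85,000 = 114.1209 ppt

114.12 ppt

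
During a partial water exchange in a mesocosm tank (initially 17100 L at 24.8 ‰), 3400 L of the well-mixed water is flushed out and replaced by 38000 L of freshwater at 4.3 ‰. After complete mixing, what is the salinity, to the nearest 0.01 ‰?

9.73 ‰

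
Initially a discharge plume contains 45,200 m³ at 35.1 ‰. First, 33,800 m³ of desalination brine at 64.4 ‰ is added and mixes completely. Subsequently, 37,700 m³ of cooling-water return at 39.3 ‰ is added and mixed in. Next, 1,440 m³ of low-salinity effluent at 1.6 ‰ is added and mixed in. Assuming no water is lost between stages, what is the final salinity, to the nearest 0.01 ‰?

Salt balance:
Initial salt = 45,200×35.1 = 1,586,520
After stage 1: salt = 1,586,520 + 33,800×64.4 = 3,763,240; volume = 79,000 m³; S = 47.636 ‰
After stage 2: salt = 3,763,240 + 37,700×39.3 = 5,244,850; volume = 116,700 m³; S = 44.943 ‰
After stage 3: salt = 5,244,850 + 1,440×1.6 = 5,247,154; volume = 118,140 m³
S = 5,247,154 / 118,140 = 44.4147 ‰

44.41 ‰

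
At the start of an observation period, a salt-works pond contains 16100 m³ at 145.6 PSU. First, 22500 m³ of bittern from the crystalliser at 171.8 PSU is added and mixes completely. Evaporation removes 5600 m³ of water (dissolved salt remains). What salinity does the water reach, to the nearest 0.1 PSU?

188.2 PSU

After mixing: salt = 16,100×145.6 + 22,500×171.8 = 6,209,660; volume = 38,600 m³
After evaporation: salt unchanged = 6,209,660; volume = 38,600 − 5,600 = 33,000 m³
S = 6,209,660 / 33,000 = 188.1715 PSU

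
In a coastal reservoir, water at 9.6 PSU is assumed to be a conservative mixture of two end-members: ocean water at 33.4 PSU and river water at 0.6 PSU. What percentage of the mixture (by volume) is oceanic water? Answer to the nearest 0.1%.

27.4%

Let g be the oceanic fraction. Salt balance per unit volume:
g×33.4 + (1−g)×0.6 = 9.6
g = (9.6 − 0.6) / (33.4 − 0.6) = 9/32.8 = 0.2744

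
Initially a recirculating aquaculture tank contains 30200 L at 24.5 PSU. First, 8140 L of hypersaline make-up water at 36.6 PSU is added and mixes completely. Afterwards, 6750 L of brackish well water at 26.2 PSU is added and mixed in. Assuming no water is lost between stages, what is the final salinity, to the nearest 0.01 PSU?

Conserving salt mass:
Initial salt = 30,200×24.5 = 739,900
After stage 1: salt = 739,900 + 8,140×36.6 = 1,037,824; volume = 38,340 L; S = 27.069 PSU
After stage 2: salt = 1,037,824 + 6,750×26.2 = 1,214,674; volume = 45,090 L
S = 1,214,674 / 45,090 = 26.9389 PSU

26.94 PSU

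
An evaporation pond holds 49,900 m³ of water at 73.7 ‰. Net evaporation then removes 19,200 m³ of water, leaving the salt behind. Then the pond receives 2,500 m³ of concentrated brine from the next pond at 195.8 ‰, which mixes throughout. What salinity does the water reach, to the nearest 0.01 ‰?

125.52 ‰

After evaporation: salt = 49,900×73.7 = 3,677,630; volume = 49,900 − 19,200 = 30,700 m³
After mixing: salt = 3,677,630 + 2,500×195.8 = 4,167,130; volume = 30,700 + 2,500 = 33,200 m³
S = 4,167,130 / 33,200 = 125.516 ‰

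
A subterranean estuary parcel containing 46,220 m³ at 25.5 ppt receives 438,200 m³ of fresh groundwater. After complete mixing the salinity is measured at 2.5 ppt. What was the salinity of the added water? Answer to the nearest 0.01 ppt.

0.07 ppt

Salt balance: 46,220×25.5 + 438,200×S = 484,420×2.5
1,178,610 + 438,200·S = 1,211,050
S = (1,211,050 − 1,178,610) / 438,200 = 0.074 ppt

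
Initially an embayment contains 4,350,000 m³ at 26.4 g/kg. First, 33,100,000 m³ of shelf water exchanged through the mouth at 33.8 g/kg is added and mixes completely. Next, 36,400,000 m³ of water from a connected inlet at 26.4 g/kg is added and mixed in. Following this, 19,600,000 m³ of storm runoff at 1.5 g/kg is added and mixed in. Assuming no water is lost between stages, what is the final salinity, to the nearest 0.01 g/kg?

By conservation of dissolved salt,
Initial salt = 4,350,000×26.4 = 114,840,000
After stage 1: salt = 114,840,000 + 33,100,000×33.8 = 1,233,620,000; volume = 37,450,000 m³; S = 32.94 g/kg
After stage 2: salt = 1,233,620,000 + 36,400,000×26.4 = 2,194,580,000; volume = 73,850,000 m³; S = 29.717 g/kg
After stage 3: salt = 2,194,580,000 + 19,600,000×1.5 = 2,223,980,000; volume = 93,450,000 m³
S = 2,223,980,000 / 93,450,000 = 23.7986 g/kg

23.80 g/kg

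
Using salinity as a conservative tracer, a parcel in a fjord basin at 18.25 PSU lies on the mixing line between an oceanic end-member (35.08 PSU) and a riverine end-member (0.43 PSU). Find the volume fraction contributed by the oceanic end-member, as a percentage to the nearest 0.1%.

51.4%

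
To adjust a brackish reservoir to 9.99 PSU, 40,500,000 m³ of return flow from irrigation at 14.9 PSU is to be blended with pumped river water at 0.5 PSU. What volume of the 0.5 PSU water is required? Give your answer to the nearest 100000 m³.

21000000 m³

Salt balance: 40,500,000×14.9 + V×0.5 = (40,500,000+V)×9.99
603,450,000 + 0.5V = 404,595,000 + 9.99V
198,855,000 = 9.49V
V = 20,954,162.28 m³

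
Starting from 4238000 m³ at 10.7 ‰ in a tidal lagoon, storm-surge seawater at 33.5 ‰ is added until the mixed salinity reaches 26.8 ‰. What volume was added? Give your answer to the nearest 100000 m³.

10200000 m³

Salt balance: 4,238,000×10.7 + V×33.5 = (4,238,000+V)×26.8
45,346,600 + 33.5V = 113,578,400 + 26.8V
68,231,800 = 6.7V
V = 10,183,850.75 m³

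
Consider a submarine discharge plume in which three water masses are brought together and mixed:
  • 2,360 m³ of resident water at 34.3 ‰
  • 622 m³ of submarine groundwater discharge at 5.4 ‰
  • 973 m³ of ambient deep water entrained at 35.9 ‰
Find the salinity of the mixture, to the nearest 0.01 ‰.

By conservation of dissolved salt,
salt = 2,360×34.3 + 622×5.4 + 973×35.9 = 80,948 + 3,358.8 + 34,930.7 = 119,237.5
volume = 2,360 + 622 + 973 = 3,955 m³
S = 119,237.5 / 3,955 = 30.1485 ‰

30.15 ‰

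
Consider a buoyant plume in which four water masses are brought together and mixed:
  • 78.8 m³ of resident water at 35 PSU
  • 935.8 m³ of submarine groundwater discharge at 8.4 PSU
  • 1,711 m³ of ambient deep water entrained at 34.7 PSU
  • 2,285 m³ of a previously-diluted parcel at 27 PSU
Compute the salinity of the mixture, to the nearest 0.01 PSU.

Weighted by volume,
salt = 78.8×35 + 935.8×8.4 + 1,711×34.7 + 2,285×27 = 2,758 + 7,860.72 + 59,371.7 + 61,695 = 131,685.42
volume = 78.8 + 935.8 + 1,711 + 2,285 = 5,010.6 m³
S = 131,685.42 / 5,010.6 = 26.2814 PSU

26.28 PSU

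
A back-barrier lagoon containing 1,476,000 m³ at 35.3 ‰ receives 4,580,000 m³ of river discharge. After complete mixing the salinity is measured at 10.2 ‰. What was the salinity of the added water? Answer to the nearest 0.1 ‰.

Salt balance: 1,476,000×35.3 + 4,580,000×S = 6,056,000×10.2
52,102,800 + 4,580,000·S = 61,771,200
S = (61,771,200 − 52,102,800) / 4,580,000 = 2.111 ‰

2.1 ‰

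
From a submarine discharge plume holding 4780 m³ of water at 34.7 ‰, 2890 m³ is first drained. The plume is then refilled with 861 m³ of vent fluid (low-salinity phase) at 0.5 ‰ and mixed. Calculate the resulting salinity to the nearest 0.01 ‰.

24.00 ‰

Remaining after removal: 1,890 m³ at 34.7 ‰ (salt = 65,583)
After addition: salt = 65,583 + 861×0.5 = 66,013.5; volume = 2,751 m³
S = 66,013.5 / 2,751 = 23.9962 ‰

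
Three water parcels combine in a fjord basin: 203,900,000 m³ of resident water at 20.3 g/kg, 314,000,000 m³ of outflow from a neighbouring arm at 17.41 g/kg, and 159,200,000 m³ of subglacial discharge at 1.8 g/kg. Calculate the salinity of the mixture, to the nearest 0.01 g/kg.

14.61 g/kg

Total salt / total volume:
salt = 203,900,000×20.3 + 314,000,000×17.41 + 159,200,000×1.8 = 4,139,170,000 + 5,466,740,000 + 286,560,000 = 9,892,470,000
volume = 203,900,000 + 314,000,000 + 159,200,000 = 677,100,000 m³
S = 9,892,470,000 / 677,100,000 = 14.6101 g/kg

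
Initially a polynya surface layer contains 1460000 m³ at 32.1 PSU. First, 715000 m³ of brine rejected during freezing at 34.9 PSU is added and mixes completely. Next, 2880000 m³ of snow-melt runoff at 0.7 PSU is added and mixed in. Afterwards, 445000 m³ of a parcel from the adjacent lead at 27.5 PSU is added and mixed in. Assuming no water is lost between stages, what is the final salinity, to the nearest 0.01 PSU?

Mass of salt is conserved:
Initial salt = 1,460,000×32.1 = 46,866,000
After stage 1: salt = 46,866,000 + 715,000×34.9 = 71,819,500; volume = 2,175,000 m³; S = 33.02 PSU
After stage 2: salt = 71,819,500 + 2,880,000×0.7 = 73,835,500; volume = 5,055,000 m³; S = 14.606 PSU
After stage 3: salt = 73,835,500 + 445,000×27.5 = 86,073,000; volume = 5,500,000 m³
S = 86,073,000 / 5,500,000 = 15.6496 PSU

15.65 PSU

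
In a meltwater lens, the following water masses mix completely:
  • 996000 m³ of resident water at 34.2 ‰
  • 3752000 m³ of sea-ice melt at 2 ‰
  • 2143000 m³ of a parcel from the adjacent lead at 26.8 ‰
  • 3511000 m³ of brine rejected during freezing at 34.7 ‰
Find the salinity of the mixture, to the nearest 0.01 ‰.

21.23 ‰

Total salt / total volume:
salt = 996,000×34.2 + 3,752,000×2 + 2,143,000×26.8 + 3,511,000×34.7 = 34,063,200 + 7,504,000 + 57,432,400 + 121,831,700 = 220,831,300
volume = 996,000 + 3,752,000 + 2,143,000 + 3,511,000 = 10,402,000 m³
S = 220,831,300 / 10,402,000 = 21.2297 ‰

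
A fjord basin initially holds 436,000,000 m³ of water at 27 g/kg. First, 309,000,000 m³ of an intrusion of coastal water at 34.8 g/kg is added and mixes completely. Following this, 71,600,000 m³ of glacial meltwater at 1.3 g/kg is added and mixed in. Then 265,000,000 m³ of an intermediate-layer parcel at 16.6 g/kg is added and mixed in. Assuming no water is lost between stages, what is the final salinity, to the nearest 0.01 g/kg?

Mass of salt is conserved:
Initial salt = 436,000,000×27 = 11,772,000,000
After stage 1: salt = 11,772,000,000 + 309,000,000×34.8 = 22,525,200,000; volume = 745,000,000 m³; S = 30.235 g/kg
After stage 2: salt = 22,525,200,000 + 71,600,000×1.3 = 22,618,280,000; volume = 816,600,000 m³; S = 27.698 g/kg
After stage 3: salt = 22,618,280,000 + 265,000,000×16.6 = 27,017,280,000; volume = 1,081,600,000 m³
S = 27,017,280,000 / 1,081,600,000 = 24.979 g/kg

24.98 g/kg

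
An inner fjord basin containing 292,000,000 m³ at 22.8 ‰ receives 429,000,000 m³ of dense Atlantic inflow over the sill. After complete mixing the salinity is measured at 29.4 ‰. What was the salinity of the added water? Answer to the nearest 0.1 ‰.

33.9 ‰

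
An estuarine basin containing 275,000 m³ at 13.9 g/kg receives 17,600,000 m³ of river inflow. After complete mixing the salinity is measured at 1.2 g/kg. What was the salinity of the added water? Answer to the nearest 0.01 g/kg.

1.00 g/kg

Salt balance: 275,000×13.9 + 17,600,000×S = 17,875,000×1.2
3,822,500 + 17,600,000·S = 21,450,000
S = (21,450,000 − 3,822,500) / 17,600,000 = 1.0016 g/kg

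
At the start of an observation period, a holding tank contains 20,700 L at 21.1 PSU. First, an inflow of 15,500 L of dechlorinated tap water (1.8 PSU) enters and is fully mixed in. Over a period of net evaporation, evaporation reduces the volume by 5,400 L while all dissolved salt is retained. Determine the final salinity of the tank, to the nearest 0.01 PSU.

After mixing: salt = 20,700×21.1 + 15,500×1.8 = 464,670; volume = 36,200 L
After evaporation: salt unchanged = 464,670; volume = 36,200 − 5,400 = 30,800 L
S = 464,670 / 30,800 = 15.0867 PSU

15.09 PSU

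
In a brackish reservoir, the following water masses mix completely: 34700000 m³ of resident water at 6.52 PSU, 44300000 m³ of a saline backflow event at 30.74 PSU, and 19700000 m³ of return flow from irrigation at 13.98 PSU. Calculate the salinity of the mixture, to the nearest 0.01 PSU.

Total salt / total volume:
salt = 34,700,000×6.52 + 44,300,000×30.74 + 19,700,000×13.98 = 226,244,000 + 1,361,782,000 + 275,406,000 = 1,863,432,000
volume = 34,700,000 + 44,300,000 + 19,700,000 = 98,700,000 m³
S = 1,863,432,000 / 98,700,000 = 18.8798 PSU

18.88 PSU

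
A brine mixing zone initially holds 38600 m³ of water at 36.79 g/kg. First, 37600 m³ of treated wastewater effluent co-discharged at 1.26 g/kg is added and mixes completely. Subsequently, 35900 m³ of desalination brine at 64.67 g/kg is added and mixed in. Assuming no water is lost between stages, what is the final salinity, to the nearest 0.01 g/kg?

Total salt / total volume:
Initial salt = 38,600×36.79 = 1,420,094
After stage 1: salt = 1,420,094 + 37,600×1.26 = 1,467,470; volume = 76,200 m³; S = 19.258 g/kg
After stage 2: salt = 1,467,470 + 35,900×64.67 = 3,789,123; volume = 112,100 m³
S = 3,789,123 / 112,100 = 33.8013 g/kg

33.80 g/kg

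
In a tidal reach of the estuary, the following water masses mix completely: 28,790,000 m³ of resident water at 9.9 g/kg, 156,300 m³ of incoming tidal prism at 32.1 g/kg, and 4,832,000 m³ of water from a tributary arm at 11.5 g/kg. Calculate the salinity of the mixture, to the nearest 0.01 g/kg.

Salt balance:
salt = 28,790,000×9.9 + 156,300×32.1 + 4,832,000×11.5 = 285,021,000 + 5,017,230 + 55,568,000 = 345,606,230
volume = 28,790,000 + 156,300 + 4,832,000 = 33,778,300 m³
S = 345,606,230 / 33,778,300 = 10.2316 g/kg

10.23 g/kg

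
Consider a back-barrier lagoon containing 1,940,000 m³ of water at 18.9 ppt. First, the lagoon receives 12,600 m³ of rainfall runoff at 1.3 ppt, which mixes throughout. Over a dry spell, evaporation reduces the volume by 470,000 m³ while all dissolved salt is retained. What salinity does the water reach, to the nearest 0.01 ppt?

After mixing: salt = 1,940,000×18.9 + 12,600×1.3 = 36,682,380; volume = 1,952,600 m³
After evaporation: salt unchanged = 36,682,380; volume = 1,952,600 − 470,000 = 1,482,600 m³
S = 36,682,380 / 1,482,600 = 24.7419 ppt

24.74 ppt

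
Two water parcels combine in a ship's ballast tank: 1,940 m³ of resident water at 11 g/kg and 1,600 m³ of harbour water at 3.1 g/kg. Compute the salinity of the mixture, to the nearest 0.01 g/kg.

7.43 g/kg

Total salt / total volume:
salt = 1,940×11 + 1,600×3.1 = 21,340 + 4,960 = 26,300
volume = 1,940 + 1,600 = 3,540 m³
S = 26,300 / 3,540 = 7.4294 g/kg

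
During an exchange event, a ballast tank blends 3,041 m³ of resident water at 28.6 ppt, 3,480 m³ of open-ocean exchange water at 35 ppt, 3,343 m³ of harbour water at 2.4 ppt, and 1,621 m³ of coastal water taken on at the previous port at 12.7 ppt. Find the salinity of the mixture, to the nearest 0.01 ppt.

By conservation of dissolved salt,
salt = 3,041×28.6 + 3,480×35 + 3,343×2.4 + 1,621×12.7 = 86,972.6 + 121,800 + 8,023.2 + 20,586.7 = 237,382.5
volume = 3,041 + 3,480 + 3,343 + 1,621 = 11,485 m³
S = 237,382.5 / 11,485 = 20.6689 ppt

20.67 ppt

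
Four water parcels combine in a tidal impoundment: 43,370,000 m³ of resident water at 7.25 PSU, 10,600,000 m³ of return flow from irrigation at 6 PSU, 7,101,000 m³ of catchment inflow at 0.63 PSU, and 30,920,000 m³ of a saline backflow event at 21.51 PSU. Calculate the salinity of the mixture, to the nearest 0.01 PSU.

11.39 PSU

Conserving salt mass:
salt = 43,370,000×7.25 + 10,600,000×6 + 7,101,000×0.63 + 30,920,000×21.51 = 314,432,500 + 63,600,000 + 4,473,630 + 665,089,200 = 1,047,595,330
volume = 43,370,000 + 10,600,000 + 7,101,000 + 30,920,000 = 91,991,000 m³
S = 1,047,595,330 / 91,991,000 = 11.388 PSU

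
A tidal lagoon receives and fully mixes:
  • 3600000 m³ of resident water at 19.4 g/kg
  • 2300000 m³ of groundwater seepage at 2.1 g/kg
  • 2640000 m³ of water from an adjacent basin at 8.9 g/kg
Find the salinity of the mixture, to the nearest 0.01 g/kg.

11.49 g/kg

By conservation of dissolved salt,
salt = 3,600,000×19.4 + 2,300,000×2.1 + 2,640,000×8.9 = 69,840,000 + 4,830,000 + 23,496,000 = 98,166,000
volume = 3,600,000 + 2,300,000 + 2,640,000 = 8,540,000 m³
S = 98,166,000 / 8,540,000 = 11.4948 g/kg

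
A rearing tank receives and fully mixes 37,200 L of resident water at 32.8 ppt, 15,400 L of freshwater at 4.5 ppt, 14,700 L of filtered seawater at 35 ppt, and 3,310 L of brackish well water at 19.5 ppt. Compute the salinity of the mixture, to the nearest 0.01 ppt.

By conservation of dissolved salt,
salt = 37,200×32.8 + 15,400×4.5 + 14,700×35 + 3,310×19.5 = 1,220,160 + 69,300 + 514,500 + 64,545 = 1,868,505
volume = 37,200 + 15,400 + 14,700 + 3,310 = 70,610 L
S = 1,868,505 / 70,610 = 26.4623 ppt

26.46 ppt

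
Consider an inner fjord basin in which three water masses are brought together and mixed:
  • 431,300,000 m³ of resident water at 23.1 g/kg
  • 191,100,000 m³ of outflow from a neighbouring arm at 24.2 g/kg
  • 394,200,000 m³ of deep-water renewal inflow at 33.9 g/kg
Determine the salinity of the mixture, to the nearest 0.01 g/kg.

Total salt / total volume:
salt = 431,300,000×23.1 + 191,100,000×24.2 + 394,200,000×33.9 = 9,963,030,000 + 4,624,620,000 + 13,363,380,000 = 27,951,030,000
volume = 431,300,000 + 191,100,000 + 394,200,000 = 1,016,600,000 m³
S = 27,951,030,000 / 1,016,600,000 = 27.4946 g/kg

27.49 g/kg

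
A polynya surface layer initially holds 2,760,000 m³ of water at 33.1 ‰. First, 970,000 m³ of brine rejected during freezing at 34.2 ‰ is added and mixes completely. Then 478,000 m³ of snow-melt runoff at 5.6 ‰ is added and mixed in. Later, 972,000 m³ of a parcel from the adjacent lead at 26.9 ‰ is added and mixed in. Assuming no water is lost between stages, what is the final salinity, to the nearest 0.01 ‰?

Salt balance:
Initial salt = 2,760,000×33.1 = 91,356,000
After stage 1: salt = 91,356,000 + 970,000×34.2 = 124,530,000; volume = 3,730,000 m³; S = 33.386 ‰
After stage 2: salt = 124,530,000 + 478,000×5.6 = 127,206,800; volume = 4,208,000 m³; S = 30.23 ‰
After stage 3: salt = 127,206,800 + 972,000×26.9 = 153,353,600; volume = 5,180,000 m³
S = 153,353,600 / 5,180,000 = 29.6049 ‰

29.60 ‰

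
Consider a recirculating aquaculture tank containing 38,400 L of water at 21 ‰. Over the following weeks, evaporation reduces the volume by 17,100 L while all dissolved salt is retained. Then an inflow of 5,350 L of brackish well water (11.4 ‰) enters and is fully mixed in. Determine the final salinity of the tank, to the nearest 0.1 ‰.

After evaporation: salt = 38,400×21 = 806,400; volume = 38,400 − 17,100 = 21,300 L
After mixing: salt = 806,400 + 5,350×11.4 = 867,390; volume = 21,300 + 5,350 = 26,650 L
S = 867,390 / 26,650 = 32.5475 ‰

32.5 ‰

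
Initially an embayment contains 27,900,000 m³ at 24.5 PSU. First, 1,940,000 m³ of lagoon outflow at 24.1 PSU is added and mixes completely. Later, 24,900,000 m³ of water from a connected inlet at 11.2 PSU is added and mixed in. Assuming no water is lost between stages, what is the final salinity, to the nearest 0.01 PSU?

18.44 PSU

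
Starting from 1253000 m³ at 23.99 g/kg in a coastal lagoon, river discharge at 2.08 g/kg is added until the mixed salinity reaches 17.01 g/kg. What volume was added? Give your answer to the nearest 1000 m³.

586000 m³

Salt balance: 1,253,000×23.99 + V×2.08 = (1,253,000+V)×17.01
30,059,470 + 2.08V = 21,313,530 + 17.01V
8,745,940 = 14.93V
V = 585,796.38 m³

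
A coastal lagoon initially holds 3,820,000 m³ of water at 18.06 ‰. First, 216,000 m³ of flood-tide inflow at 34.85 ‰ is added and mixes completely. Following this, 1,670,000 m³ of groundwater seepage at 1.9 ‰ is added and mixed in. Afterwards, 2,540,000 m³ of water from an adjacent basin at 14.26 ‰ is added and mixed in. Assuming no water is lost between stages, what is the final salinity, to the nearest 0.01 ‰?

14.06 ‰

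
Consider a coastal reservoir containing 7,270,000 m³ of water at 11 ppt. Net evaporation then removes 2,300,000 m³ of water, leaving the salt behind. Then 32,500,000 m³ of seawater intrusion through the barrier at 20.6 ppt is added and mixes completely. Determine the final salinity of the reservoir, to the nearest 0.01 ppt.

20.00 ppt

After evaporation: salt = 7,270,000×11 = 79,970,000; volume = 7,270,000 − 2,300,000 = 4,970,000 m³
After mixing: salt = 79,970,000 + 32,500,000×20.6 = 749,470,000; volume = 4,970,000 + 32,500,000 = 37,470,000 m³
S = 749,470,000 / 37,470,000 = 20.0019 ppt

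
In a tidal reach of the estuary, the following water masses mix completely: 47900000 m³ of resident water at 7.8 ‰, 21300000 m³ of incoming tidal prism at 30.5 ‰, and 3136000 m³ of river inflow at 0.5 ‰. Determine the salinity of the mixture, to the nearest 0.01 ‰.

14.17 ‰

Mass of salt is conserved:
salt = 47,900,000×7.8 + 21,300,000×30.5 + 3,136,000×0.5 = 373,620,000 + 649,650,000 + 1,568,000 = 1,024,838,000
volume = 47,900,000 + 21,300,000 + 3,136,000 = 72,336,000 m³
S = 1,024,838,000 / 72,336,000 = 14.1677 ‰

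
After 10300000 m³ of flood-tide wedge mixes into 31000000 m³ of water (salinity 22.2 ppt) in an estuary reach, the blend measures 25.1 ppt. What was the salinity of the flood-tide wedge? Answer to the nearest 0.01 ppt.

33.83 ppt

Salt balance: 31,000,000×22.2 + 10,300,000×S = 41,300,000×25.1
688,200,000 + 10,300,000·S = 1,036,630,000
S = (1,036,630,000 − 688,200,000) / 10,300,000 = 33.8282 ppt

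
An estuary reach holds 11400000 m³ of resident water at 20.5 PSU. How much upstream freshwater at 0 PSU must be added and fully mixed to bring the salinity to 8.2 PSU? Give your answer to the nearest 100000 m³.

Salt balance: 11,400,000×20.5 + V×0 = (11,400,000+V)×8.2
233,700,000 + 0V = 93,480,000 + 8.2V
140,220,000 = 8.2V
V = 17,100,000 m³

17100000 m³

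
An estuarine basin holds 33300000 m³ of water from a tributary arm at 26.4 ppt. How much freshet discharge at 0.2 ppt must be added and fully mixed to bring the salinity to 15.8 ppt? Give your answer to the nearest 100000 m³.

22600000 m³

Salt balance: 33,300,000×26.4 + V×0.2 = (33,300,000+V)×15.8
879,120,000 + 0.2V = 526,140,000 + 15.8V
352,980,000 = 15.6V
V = 22,626,923.08 m³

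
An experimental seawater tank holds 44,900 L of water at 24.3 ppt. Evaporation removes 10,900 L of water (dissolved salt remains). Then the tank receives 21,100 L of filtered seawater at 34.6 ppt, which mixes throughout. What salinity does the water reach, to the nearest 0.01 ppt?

33.05 ppt

After evaporation: salt = 44,900×24.3 = 1,091,070; volume = 44,900 − 10,900 = 34,000 L
After mixing: salt = 1,091,070 + 21,100×34.6 = 1,821,130; volume = 34,000 + 21,100 = 55,100 L
S = 1,821,130 / 55,100 = 33.0514 ppt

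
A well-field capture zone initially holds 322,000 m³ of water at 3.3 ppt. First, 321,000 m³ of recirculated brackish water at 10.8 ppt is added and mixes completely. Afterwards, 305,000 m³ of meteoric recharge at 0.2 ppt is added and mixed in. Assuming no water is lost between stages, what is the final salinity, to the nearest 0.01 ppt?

4.84 ppt

Conserving salt mass:
Initial salt = 322,000×3.3 = 1,062,600
After stage 1: salt = 1,062,600 + 321,000×10.8 = 4,529,400; volume = 643,000 m³; S = 7.044 ppt
After stage 2: salt = 4,529,400 + 305,000×0.2 = 4,590,400; volume = 948,000 m³
S = 4,590,400 / 948,000 = 4.8422 ppt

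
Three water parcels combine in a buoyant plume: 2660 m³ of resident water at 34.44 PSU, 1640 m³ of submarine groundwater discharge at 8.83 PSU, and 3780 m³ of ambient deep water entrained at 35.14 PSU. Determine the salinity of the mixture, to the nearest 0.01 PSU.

Conserving salt mass:
salt = 2,660×34.44 + 1,640×8.83 + 3,780×35.14 = 91,610.4 + 14,481.2 + 132,829.2 = 238,920.8
volume = 2,660 + 1,640 + 3,780 = 8,080 m³
S = 238,920.8 / 8,080 = 29.5694 PSU

29.57 PSU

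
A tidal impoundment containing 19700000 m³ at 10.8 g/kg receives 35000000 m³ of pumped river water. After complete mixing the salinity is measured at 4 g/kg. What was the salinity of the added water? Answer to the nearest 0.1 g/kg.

0.2 g/kg

Salt balance: 19,700,000×10.8 + 35,000,000×S = 54,700,000×4
212,760,000 + 35,000,000·S = 218,800,000
S = (218,800,000 − 212,760,000) / 35,000,000 = 0.1726 g/kg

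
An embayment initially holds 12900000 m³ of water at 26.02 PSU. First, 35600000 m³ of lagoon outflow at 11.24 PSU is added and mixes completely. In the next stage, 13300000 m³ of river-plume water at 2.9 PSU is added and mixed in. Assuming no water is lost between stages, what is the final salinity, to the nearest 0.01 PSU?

Salt balance:
Initial salt = 12,900,000×26.02 = 335,658,000
After stage 1: salt = 335,658,000 + 35,600,000×11.24 = 735,802,000; volume = 48,500,000 m³; S = 15.171 PSU
After stage 2: salt = 735,802,000 + 13,300,000×2.9 = 774,372,000; volume = 61,800,000 m³
S = 774,372,000 / 61,800,000 = 12.5303 PSU

12.53 PSU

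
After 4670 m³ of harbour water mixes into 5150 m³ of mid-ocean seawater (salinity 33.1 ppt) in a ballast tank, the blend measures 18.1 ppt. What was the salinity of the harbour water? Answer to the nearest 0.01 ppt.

1.56 ppt

Salt balance: 5,150×33.1 + 4,670×S = 9,820×18.1
170,465 + 4,670·S = 177,742
S = (177,742 − 170,465) / 4,670 = 1.5582 ppt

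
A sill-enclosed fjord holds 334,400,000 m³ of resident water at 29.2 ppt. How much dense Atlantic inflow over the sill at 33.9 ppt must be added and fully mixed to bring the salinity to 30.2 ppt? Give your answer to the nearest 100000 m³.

Salt balance: 334,400,000×29.2 + V×33.9 = (334,400,000+V)×30.2
9,764,480,000 + 33.9V = 10,098,880,000 + 30.2V
334,400,000 = 3.7V
V = 90,378,378.38 m³

90400000 m³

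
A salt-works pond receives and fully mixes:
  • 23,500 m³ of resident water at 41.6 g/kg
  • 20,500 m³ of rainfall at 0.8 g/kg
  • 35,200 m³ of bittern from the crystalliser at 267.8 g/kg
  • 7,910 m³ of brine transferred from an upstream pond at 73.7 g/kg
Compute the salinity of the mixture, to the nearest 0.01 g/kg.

Weighted by volume,
salt = 23,500×41.6 + 20,500×0.8 + 35,200×267.8 + 7,910×73.7 = 977,600 + 16,400 + 9,426,560 + 582,967 = 11,003,527
volume = 23,500 + 20,500 + 35,200 + 7,910 = 87,110 m³
S = 11,003,527 / 87,110 = 126.3176 g/kg

126.32 g/kg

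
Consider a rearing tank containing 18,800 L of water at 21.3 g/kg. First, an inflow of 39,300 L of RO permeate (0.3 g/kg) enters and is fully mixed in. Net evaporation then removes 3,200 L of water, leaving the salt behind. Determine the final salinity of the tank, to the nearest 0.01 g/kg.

After mixing: salt = 18,800×21.3 + 39,300×0.3 = 412,230; volume = 58,100 L
After evaporation: salt unchanged = 412,230; volume = 58,100 − 3,200 = 54,900 L
S = 412,230 / 54,900 = 7.5087 g/kg

7.51 g/kg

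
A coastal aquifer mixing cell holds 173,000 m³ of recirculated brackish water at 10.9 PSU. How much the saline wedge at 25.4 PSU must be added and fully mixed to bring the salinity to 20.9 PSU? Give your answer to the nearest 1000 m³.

384000 m³

Salt balance: 173,000×10.9 + V×25.4 = (173,000+V)×20.9
1,885,700 + 25.4V = 3,615,700 + 20.9V
1,730,000 = 4.5V
V = 384,444.44 m³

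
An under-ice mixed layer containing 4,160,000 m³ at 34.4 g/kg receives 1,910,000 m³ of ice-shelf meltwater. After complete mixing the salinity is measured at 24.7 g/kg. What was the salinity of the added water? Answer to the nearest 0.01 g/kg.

Salt balance: 4,160,000×34.4 + 1,910,000×S = 6,070,000×24.7
143,104,000 + 1,910,000·S = 149,929,000
S = (149,929,000 − 143,104,000) / 1,910,000 = 3.5733 g/kg

3.57 g/kg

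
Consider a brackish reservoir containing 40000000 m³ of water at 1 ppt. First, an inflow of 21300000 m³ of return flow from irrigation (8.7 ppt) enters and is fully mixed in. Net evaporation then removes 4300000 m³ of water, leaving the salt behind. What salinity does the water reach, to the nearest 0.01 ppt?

3.95 ppt

After mixing: salt = 40,000,000×1 + 21,300,000×8.7 = 225,310,000; volume = 61,300,000 m³
After evaporation: salt unchanged = 225,310,000; volume = 61,300,000 − 4,300,000 = 57,000,000 m³
S = 225,310,000 / 57,000,000 = 3.9528 ppt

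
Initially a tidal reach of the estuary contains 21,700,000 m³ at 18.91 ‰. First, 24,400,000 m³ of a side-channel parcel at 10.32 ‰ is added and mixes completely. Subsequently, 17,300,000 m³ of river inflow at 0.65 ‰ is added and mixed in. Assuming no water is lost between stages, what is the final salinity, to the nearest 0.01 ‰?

10.62 ‰

By conservation of dissolved salt,
Initial salt = 21,700,000×18.91 = 410,347,000
After stage 1: salt = 410,347,000 + 24,400,000×10.32 = 662,155,000; volume = 46,100,000 m³; S = 14.363 ‰
After stage 2: salt = 662,155,000 + 17,300,000×0.65 = 673,400,000; volume = 63,400,000 m³
S = 673,400,000 / 63,400,000 = 10.6215 ‰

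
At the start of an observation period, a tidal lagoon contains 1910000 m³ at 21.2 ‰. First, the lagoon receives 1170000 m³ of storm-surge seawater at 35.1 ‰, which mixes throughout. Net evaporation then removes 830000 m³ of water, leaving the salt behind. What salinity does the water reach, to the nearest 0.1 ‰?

36.2 ‰

After mixing: salt = 1,910,000×21.2 + 1,170,000×35.1 = 81,559,000; volume = 3,080,000 m³
After evaporation: salt unchanged = 81,559,000; volume = 3,080,000 − 830,000 = 2,250,000 m³
S = 81,559,000 / 2,250,000 = 36.2484 ‰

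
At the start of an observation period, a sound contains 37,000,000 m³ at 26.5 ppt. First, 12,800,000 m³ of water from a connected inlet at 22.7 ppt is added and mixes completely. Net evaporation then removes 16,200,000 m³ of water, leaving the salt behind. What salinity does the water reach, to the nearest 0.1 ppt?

After mixing: salt = 37,000,000×26.5 + 12,800,000×22.7 = 1,271,060,000; volume = 49,800,000 m³
After evaporation: salt unchanged = 1,271,060,000; volume = 49,800,000 − 16,200,000 = 33,600,000 m³
S = 1,271,060,000 / 33,600,000 = 37.8292 ppt

37.8 ppt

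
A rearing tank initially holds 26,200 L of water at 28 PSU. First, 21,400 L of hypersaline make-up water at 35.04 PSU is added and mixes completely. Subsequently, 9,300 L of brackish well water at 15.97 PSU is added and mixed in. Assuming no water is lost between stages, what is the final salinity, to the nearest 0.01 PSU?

Total salt / total volume:
Initial salt = 26,200×28 = 733,600
After stage 1: salt = 733,600 + 21,400×35.04 = 1,483,456; volume = 47,600 L; S = 31.165 PSU
After stage 2: salt = 1,483,456 + 9,300×15.97 = 1,631,977; volume = 56,900 L
S = 1,631,977 / 56,900 = 28.6815 PSU

28.68 PSU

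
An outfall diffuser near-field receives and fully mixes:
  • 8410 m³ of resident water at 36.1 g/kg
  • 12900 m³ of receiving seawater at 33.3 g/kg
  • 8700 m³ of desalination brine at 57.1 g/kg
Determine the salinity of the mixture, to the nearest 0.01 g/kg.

40.98 g/kg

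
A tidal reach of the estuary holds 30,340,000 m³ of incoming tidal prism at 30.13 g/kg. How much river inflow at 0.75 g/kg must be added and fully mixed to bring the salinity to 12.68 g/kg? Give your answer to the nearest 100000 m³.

Salt balance: 30,340,000×30.13 + V×0.75 = (30,340,000+V)×12.68
914,144,200 + 0.75V = 384,711,200 + 12.68V
529,433,000 = 11.93V
V = 44,378,290.03 m³

44400000 m³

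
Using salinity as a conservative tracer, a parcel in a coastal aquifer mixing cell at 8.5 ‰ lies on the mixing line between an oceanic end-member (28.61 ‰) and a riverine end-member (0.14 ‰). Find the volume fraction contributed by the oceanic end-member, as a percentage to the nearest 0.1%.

29.4%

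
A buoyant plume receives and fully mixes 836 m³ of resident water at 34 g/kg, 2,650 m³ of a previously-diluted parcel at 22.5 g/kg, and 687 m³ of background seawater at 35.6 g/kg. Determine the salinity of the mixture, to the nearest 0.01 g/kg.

By conservation of dissolved salt,
salt = 836×34 + 2,650×22.5 + 687×35.6 = 28,424 + 59,625 + 24,457.2 = 112,506.2
volume = 836 + 2,650 + 687 = 4,173 m³
S = 112,506.2 / 4,173 = 26.9605 g/kg

26.96 g/kg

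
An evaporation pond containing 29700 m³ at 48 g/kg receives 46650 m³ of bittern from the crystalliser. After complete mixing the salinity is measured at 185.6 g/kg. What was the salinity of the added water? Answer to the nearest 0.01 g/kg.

273.20 g/kg

Salt balance: 29,700×48 + 46,650×S = 76,350×185.6
1,425,600 + 46,650·S = 14,170,560
S = (14,170,560 − 1,425,600) / 46,650 = 273.2039 g/kg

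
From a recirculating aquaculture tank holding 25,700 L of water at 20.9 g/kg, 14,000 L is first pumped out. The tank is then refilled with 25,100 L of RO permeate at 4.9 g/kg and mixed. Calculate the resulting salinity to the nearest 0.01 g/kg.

9.99 g/kg

Remaining after removal: 11,700 L at 20.9 g/kg (salt = 244,530)
After addition: salt = 244,530 + 25,100×4.9 = 367,520; volume = 36,800 L
S = 367,520 / 36,800 = 9.987 g/kg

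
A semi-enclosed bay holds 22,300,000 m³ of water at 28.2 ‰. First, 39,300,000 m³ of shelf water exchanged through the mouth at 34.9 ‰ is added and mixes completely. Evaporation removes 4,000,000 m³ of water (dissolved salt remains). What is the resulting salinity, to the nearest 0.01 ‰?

34.73 ‰

After mixing: salt = 22,300,000×28.2 + 39,300,000×34.9 = 2,000,430,000; volume = 61,600,000 m³
After evaporation: salt unchanged = 2,000,430,000; volume = 61,600,000 − 4,000,000 = 57,600,000 m³
S = 2,000,430,000 / 57,600,000 = 34.7297 ‰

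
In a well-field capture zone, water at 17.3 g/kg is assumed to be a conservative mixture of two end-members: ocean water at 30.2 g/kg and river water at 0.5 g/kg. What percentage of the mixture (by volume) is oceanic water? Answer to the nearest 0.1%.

Let g be the oceanic fraction. Salt balance per unit volume:
g×30.2 + (1−g)×0.5 = 17.3
g = (17.3 − 0.5) / (30.2 − 0.5) = 16.8/29.7 = 0.5657

56.6%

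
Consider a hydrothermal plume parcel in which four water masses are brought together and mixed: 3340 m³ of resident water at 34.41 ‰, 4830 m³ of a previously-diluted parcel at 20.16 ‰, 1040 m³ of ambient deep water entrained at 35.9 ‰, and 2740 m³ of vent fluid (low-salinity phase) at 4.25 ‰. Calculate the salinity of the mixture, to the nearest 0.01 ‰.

By conservation of dissolved salt,
salt = 3,340×34.41 + 4,830×20.16 + 1,040×35.9 + 2,740×4.25 = 114,929.4 + 97,372.8 + 37,336 + 11,645 = 261,283.2
volume = 3,340 + 4,830 + 1,040 + 2,740 = 11,950 m³
S = 261,283.2 / 11,950 = 21.8647 ‰

21.86 ‰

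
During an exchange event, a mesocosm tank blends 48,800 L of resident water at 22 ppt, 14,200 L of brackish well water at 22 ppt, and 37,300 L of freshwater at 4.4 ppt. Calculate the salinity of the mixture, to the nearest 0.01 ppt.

By conservation of dissolved salt,
salt = 48,800×22 + 14,200×22 + 37,300×4.4 = 1,073,600 + 312,400 + 164,120 = 1,550,120
volume = 48,800 + 14,200 + 37,300 = 100,300 L
S = 1,550,120 / 100,300 = 15.4548 ppt

15.45 ppt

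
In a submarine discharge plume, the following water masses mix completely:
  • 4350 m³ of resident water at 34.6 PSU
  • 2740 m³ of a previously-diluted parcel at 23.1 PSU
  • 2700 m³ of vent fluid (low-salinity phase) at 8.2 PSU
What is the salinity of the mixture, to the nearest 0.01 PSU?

Mass of salt is conserved:
salt = 4,350×34.6 + 2,740×23.1 + 2,700×8.2 = 150,510 + 63,294 + 22,140 = 235,944
volume = 4,350 + 2,740 + 2,700 = 9,790 m³
S = 235,944 / 9,790 = 24.1005 PSU

24.10 PSU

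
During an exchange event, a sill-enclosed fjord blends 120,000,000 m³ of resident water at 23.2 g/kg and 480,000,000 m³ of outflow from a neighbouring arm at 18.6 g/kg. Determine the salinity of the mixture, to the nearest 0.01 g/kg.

19.52 g/kg

Conserving salt mass:
salt = 120,000,000×23.2 + 480,000,000×18.6 = 2,784,000,000 + 8,928,000,000 = 11,712,000,000
volume = 120,000,000 + 480,000,000 = 600,000,000 m³
S = 11,712,000,000 / 600,000,000 = 19.52 g/kg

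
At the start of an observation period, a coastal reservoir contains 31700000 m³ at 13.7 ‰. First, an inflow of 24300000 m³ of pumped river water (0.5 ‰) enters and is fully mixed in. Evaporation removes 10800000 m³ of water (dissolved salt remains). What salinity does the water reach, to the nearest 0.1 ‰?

9.9 ‰

After mixing: salt = 31,700,000×13.7 + 24,300,000×0.5 = 446,440,000; volume = 56,000,000 m³
After evaporation: salt unchanged = 446,440,000; volume = 56,000,000 − 10,800,000 = 45,200,000 m³
S = 446,440,000 / 45,200,000 = 9.877 ‰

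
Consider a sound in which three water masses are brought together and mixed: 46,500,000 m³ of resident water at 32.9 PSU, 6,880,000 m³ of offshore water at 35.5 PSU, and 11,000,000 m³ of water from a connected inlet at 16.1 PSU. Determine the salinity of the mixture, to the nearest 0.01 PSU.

Total salt / total volume:
salt = 46,500,000×32.9 + 6,880,000×35.5 + 11,000,000×16.1 = 1,529,850,000 + 244,240,000 + 177,100,000 = 1,951,190,000
volume = 46,500,000 + 6,880,000 + 11,000,000 = 64,380,000 m³
S = 1,951,190,000 / 64,380,000 = 30.3074 PSU

30.31 PSU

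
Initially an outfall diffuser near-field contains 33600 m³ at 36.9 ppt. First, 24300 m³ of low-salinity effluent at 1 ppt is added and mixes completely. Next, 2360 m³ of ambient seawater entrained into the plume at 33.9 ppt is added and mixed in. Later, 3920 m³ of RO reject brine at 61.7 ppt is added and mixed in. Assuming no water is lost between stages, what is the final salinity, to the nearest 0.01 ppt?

24.71 ppt

Weighted by volume,
Initial salt = 33,600×36.9 = 1,239,840
After stage 1: salt = 1,239,840 + 24,300×1 = 1,264,140; volume = 57,900 m³; S = 21.833 ppt
After stage 2: salt = 1,264,140 + 2,360×33.9 = 1,344,144; volume = 60,260 m³; S = 22.306 ppt
After stage 3: salt = 1,344,144 + 3,920×61.7 = 1,586,008; volume = 64,180 m³
S = 1,586,008 / 64,180 = 24.7119 ppt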